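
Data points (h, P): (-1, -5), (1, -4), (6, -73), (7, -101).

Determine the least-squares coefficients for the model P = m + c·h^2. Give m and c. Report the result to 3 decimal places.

m = -2.343, c = -1.996

Sums needed: Σ1 = 4, Σh^2 = 87, Σh^2·h^2 = 3699.
Right-hand side: ΣP = -183, Σh^2·P = -7586.
Normal equations: [[4, 87]; [87, 3699]]·[m, c]ᵀ = [-183, -7586]ᵀ.
Determinant 4·3699 − 87² = 7227.
m = ((-183)·3699 − 87·(-7586))/7227 = -5645/2409; c = (4·(-7586) − 87·(-183))/7227 = -14423/7227.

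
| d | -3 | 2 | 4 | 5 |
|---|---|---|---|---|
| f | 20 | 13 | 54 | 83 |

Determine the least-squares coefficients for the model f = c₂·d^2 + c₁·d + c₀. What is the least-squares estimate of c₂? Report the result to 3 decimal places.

Sums needed: Σd^2·d^2 = 978, Σd^2·d = 170, Σd^2 = 54, Σd·d = 54, Σd = 8, Σ1 = 4.
And Σd^2·f = 3171, Σd·f = 597, Σf = 170.
AᵀA·[c₂, c₁, c₀]ᵀ = Aᵀf becomes [[978, 170, 54]; [170, 54, 8]; [54, 8, 4]]·[c₂, c₁, c₀]ᵀ = [3171, 597, 170]ᵀ.
Row-reducing yields c₂ = 8677/2809, c₁ = 9681/5618, c₀ = -7438/2809.

c₂ = 3.089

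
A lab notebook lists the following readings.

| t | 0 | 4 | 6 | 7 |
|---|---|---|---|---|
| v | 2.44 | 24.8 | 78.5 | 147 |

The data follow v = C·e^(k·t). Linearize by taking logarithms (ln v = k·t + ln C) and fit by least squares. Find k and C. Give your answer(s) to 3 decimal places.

Let Y = ln v. Fitting Y = k·t + ln C by least squares:
Σt = 17.0000, Σ(t)² = 101.0000, Σln v = 13.4564, Σt·ln v = 73.9550.
Normal system: [[101.0000, 17.0000]; [17.0000, 4]]·[k, ln C]ᵀ = [73.9550, 13.4564]ᵀ.
Solving (det = 115.0000): k = 0.58314, ln C = 0.88573, so C = exp(0.88573) = 2.42475.

k = 0.583, C = 2.425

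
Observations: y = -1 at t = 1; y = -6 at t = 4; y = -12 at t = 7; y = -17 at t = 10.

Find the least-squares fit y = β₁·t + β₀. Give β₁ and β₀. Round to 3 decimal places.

β₁ = -1.800, β₀ = 0.900

With design matrix A, AᵀA = [[166, 22]; [22, 4]] and Aᵀy = [-279, -36]ᵀ.
Eliminating β₀: 4·(row 1) − 22·(row 2) gives 180·β₁ = 4·(-279) − 22·(-36) = -324, so β₁ = -9/5.
Then β₀ = ((-36) − 22·(-9/5))/4 = 9/10.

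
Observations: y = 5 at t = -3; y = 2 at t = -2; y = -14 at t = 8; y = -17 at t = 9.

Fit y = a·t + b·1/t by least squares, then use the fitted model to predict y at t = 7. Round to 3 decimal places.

With design matrix A, AᵀA = [[158, 4]; [4, 2017/5184]] and Aᵀy = [-284, -227/36]ᵀ.
Determinant 158·(2017/5184) − 4² = 117871/2592.
a = ((-284)·(2017/5184) − 4·(-227/36))/(117871/2592) = -221038/117871; b = (158·(-227/36) − 4·(-284))/(117871/2592) = 362160/117871.
At t = 7: ŷ = (-221038/117871)·(7) + (362160/117871)·(1/7) = -10468702/825097.

ŷ = -12.688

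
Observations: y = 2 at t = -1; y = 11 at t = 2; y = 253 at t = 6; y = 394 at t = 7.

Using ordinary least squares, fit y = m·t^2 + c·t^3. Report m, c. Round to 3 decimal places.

m = 0.944, c = 1.014

Forming XᵀX = [[3714, 24614]; [24614, 164370]] and Xᵀy = [28460, 189876]ᵀ gives XᵀX·[m, c]ᵀ = Xᵀy.
det = 3714·164370 − 24614² = 4621184.
m = (28460·164370 − 24614·189876)/4621184 = 136323/144412; c = (3714·189876 − 24614·28460)/4621184 = 146407/144412.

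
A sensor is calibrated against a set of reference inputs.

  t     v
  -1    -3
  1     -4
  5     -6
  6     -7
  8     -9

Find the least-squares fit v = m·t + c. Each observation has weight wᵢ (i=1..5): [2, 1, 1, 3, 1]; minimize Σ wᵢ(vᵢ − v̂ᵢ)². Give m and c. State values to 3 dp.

m = -0.611, c = -3.457

From the data, Σwᵢ·t·t = 200, Σwᵢ·t = 30, Σwᵢ·1 = 8.
And Σwᵢ·t·v = -226, Σwᵢ·v = -46.
AᵀWA·[m, c]ᵀ = AᵀWv becomes [[200, 30]; [30, 8]]·[m, c]ᵀ = [-226, -46]ᵀ.
Determinant 200·8 − 30² = 700.
m = ((-226)·8 − 30·(-46))/700 = -107/175; c = (200·(-46) − 30·(-226))/700 = -121/35.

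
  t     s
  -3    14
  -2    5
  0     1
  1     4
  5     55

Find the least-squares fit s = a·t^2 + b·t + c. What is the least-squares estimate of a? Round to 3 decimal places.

The normal system XᵀX·[a, b, c]ᵀ = Xᵀs is [[723, 91, 39]; [91, 39, 1]; [39, 1, 5]]·[a, b, c]ᵀ = [1525, 227, 79]ᵀ.
Row-reducing yields a = 22112/11659, b = 16048/11659, c = 8529/11659.

a = 1.897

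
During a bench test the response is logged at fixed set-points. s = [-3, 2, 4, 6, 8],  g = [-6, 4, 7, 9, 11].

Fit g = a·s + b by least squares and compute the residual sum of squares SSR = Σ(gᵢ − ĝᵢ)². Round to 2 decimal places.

SSR = 4.95

Setting ∂/∂a … = 0 gives: 129·a + 17·b = 196;  17·a + 5·b = 25.
Determinant 129·5 − 17² = 356.
a = (196·5 − 17·25)/356 = 555/356; b = (129·25 − 17·196)/356 = -107/356.
Residuals: -91/89, 421/356, 379/356, -19/356, -417/356; SSR = 1763/356.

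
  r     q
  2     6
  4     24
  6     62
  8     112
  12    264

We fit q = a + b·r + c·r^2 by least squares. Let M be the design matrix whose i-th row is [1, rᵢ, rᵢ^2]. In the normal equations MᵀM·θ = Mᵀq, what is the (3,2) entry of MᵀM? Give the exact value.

Row 3 ↔ basis r^2, column 2 ↔ basis r, so (MᵀM)_{3,2} = Σᵢ (r^2)·(r) = (4)·(2) + (16)·(4) + (36)·(6) + (64)·(8) + (144)·(12) = 2528.

2528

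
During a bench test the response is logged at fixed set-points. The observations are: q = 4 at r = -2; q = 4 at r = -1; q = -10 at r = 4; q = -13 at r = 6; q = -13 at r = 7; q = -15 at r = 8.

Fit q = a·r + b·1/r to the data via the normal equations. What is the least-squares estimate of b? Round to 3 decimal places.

b = -2.030

From the data, Σr·r = 170, Σr·1/r = 6, Σ1/r·1/r = 38845/28224.
Right-hand side: Σr·q = -341, Σ1/r·q = -2419/168.
MᵀM·[a, b]ᵀ = Mᵀq becomes [[170, 6]; [6, 38845/28224]]·[a, b]ᵀ = [-341, -2419/168]ᵀ.
Determinant 170·(38845/28224) − 6² = 2793793/14112.
a = ((-341)·(38845/28224) − 6·(-2419/168))/(2793793/14112) = -10807793/5587586; b = (170·(-2419/168) − 6·(-341))/(2793793/14112) = -5670168/2793793.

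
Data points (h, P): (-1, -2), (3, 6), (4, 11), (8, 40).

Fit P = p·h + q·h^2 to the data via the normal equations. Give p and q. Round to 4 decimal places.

p = 0.6624, q = 0.5388

With design matrix X, XᵀX = [[90, 602]; [602, 4434]] and XᵀP = [384, 2788]ᵀ.
Δ = 90·4434 − 602² = 36656.
p = (384·4434 − 602·2788)/36656 = 3035/4582; q = (90·2788 − 602·384)/36656 = 2469/4582.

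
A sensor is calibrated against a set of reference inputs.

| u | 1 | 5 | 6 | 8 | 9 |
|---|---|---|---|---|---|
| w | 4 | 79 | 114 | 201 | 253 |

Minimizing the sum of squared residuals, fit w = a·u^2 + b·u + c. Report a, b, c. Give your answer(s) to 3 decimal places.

a = 3.073, b = 0.443, c = 0.420

With design matrix X, XᵀX = [[12579, 1583, 207]; [1583, 207, 29]; [207, 29, 5]] and Xᵀw = [39440, 4968, 651]ᵀ.
Inverting the 3×3 Gram matrix, [a, b, c]ᵀ = [71651/23318, 10319/23318, 4901/11659]ᵀ.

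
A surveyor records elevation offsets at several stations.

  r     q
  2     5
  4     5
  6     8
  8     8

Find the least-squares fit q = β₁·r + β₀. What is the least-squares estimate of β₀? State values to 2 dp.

The normal system XᵀX·[β₁, β₀]ᵀ = Xᵀq is [[120, 20]; [20, 4]]·[β₁, β₀]ᵀ = [142, 26]ᵀ.
Eliminating β₀: 4·(row 1) − 20·(row 2) gives 80·β₁ = 4·142 − 20·26 = 48, so β₁ = 3/5.
Then β₀ = (26 − 20·(3/5))/4 = 7/2.

β₀ = 3.50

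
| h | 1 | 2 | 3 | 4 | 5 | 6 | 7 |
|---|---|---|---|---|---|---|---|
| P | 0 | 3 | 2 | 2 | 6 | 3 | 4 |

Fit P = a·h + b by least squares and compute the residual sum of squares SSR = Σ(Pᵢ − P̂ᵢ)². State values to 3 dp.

SSR = 11.714

Sums needed: Σh·h = 140, Σh = 28, Σ1 = 7.
Right-hand side: Σh·P = 96, ΣP = 20.
So XᵀX·[a, b]ᵀ = XᵀP: [[140, 28]; [28, 7]]·[a, b]ᵀ = [96, 20]ᵀ.
det = 140·7 − 28² = 196.
a = (96·7 − 28·20)/196 = 4/7; b = (140·20 − 28·96)/196 = 4/7.
Residuals: -8/7, 9/7, -2/7, -6/7, 18/7, -1, -4/7; SSR = 82/7.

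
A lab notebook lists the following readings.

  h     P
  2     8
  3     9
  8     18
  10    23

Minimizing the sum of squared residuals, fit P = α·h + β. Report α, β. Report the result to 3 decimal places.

Normal-equation sums: Σh·h = 177, Σh = 23, Σ1 = 4.
For XᵀP: Σh·P = 417, ΣP = 58.
Determinant 177·4 − 23² = 179.
α = (417·4 − 23·58)/179 = 334/179; β = (177·58 − 23·417)/179 = 675/179.

α = 1.866, β = 3.771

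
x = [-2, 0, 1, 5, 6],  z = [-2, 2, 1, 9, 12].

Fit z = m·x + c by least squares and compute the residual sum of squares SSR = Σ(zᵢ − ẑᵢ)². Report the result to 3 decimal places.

SSR = 4.939

From the data, Σx·x = 66, Σx = 10, Σ1 = 5.
And Σx·z = 122, Σz = 22.
MᵀM·[m, c]ᵀ = Mᵀz becomes [[66, 10]; [10, 5]]·[m, c]ᵀ = [122, 22]ᵀ.
det = 66·5 − 10² = 230.
m = (122·5 − 10·22)/230 = 39/23; c = (66·22 − 10·122)/230 = 116/115.
Residuals: 44/115, 114/115, -196/115, -56/115, 94/115; SSR = 568/115.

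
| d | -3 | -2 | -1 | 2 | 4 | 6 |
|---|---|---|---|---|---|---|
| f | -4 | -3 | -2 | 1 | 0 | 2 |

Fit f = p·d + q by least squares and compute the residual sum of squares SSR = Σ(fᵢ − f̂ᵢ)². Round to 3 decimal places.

Setting ∂/∂p … = 0 gives: 70·p + 6·q = 34;  6·p + 6·q = -6.
(Σd·d = 70, Σd = 6, Σ1 = 6, Σd·f = 34, Σf = -6.)
det = 70·6 − 6² = 384.
p = (34·6 − 6·(-6))/384 = 5/8; q = (70·(-6) − 6·34)/384 = -13/8.
Residuals: -1/2, -1/8, 1/4, 11/8, -7/8, -1/8; SSR = 3.

SSR = 3.000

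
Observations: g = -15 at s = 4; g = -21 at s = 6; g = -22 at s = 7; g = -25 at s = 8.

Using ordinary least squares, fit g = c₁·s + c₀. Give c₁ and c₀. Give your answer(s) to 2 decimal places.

AᵀA·[c₁, c₀]ᵀ = Aᵀg reads: 165·c₁ + 25·c₀ = -540;  25·c₁ + 4·c₀ = -83.
Eliminating c₀: 4·(row 1) − 25·(row 2) gives 35·c₁ = 4·(-540) − 25·(-83) = -85, so c₁ = -17/7.
Then c₀ = ((-83) − 25·(-17/7))/4 = -39/7.

c₁ = -2.43, c₀ = -5.57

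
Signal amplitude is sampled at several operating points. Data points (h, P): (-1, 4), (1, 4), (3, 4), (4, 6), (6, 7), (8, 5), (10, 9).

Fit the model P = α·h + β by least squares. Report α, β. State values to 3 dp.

α = 0.393, β = 3.830

Normal-equation sums: Σh·h = 227, Σh = 31, Σ1 = 7.
Moment sums: Σh·P = 208, ΣP = 39.
So MᵀM·[α, β]ᵀ = MᵀP: [[227, 31]; [31, 7]]·[α, β]ᵀ = [208, 39]ᵀ.
Δ = 227·7 − 31² = 628.
α = (208·7 − 31·39)/628 = 247/628; β = (227·39 − 31·208)/628 = 2405/628.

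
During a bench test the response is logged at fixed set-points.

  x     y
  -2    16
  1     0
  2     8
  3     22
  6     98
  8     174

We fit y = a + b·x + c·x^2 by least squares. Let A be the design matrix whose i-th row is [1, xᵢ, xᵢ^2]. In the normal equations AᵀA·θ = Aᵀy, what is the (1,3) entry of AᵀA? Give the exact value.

Row 1 ↔ basis 1, column 3 ↔ basis x^2, so (AᵀA)_{1,3} = Σᵢ x^2 = (1)·(4) + (1)·(1) + (1)·(4) + (1)·(9) + (1)·(36) + (1)·(64) = 118.

118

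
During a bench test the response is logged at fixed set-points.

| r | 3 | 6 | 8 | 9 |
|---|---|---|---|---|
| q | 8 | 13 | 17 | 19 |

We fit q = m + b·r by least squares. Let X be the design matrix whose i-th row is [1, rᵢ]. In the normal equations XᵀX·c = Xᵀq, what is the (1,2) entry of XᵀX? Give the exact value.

26

Row 1 ↔ basis 1, column 2 ↔ basis r, so (XᵀX)_{1,2} = Σᵢ r = (1)·(3) + (1)·(6) + (1)·(8) + (1)·(9) = 26.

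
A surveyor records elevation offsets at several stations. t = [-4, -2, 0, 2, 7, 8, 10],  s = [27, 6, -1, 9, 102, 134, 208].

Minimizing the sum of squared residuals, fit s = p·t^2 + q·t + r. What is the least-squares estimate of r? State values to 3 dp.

The normal system MᵀM·[p, q, r]ᵀ = Mᵀs is [[16785, 1791, 237]; [1791, 237, 21]; [237, 21, 7]]·[p, q, r]ᵀ = [34866, 3764, 485]ᵀ.
Row-reducing yields p = 278351/139218, q = 119743/139218, r = -22930/23203.

r = -0.988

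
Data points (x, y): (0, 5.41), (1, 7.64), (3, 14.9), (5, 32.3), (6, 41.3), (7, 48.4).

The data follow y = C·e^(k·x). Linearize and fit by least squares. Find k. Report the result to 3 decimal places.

Linearized form: ln y = k·x + ln C. From the 6 transformed points,
Over the data: Σx = 22.0000, Σ(x)² = 120.0000, Σln y = 17.4984, Σx·ln y = 76.9945.
Normal system: [[120.0000, 22.0000]; [22.0000, 6]]·[k, ln C]ᵀ = [76.9945, 17.4984]ᵀ.
Solving (det = 236.0000): k = 0.32628, ln C = 1.72006.

k = 0.326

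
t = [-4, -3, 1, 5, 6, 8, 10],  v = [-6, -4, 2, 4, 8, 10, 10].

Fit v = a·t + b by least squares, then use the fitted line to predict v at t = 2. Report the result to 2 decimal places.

Forming AᵀA = [[251, 23]; [23, 7]] and Aᵀv = [286, 24]ᵀ gives AᵀA·[a, b]ᵀ = Aᵀv.
Determinant 251·7 − 23² = 1228.
a = (286·7 − 23·24)/1228 = 725/614; b = (251·24 − 23·286)/1228 = -277/614.
At t = 2: v̂ = (725/614)·(2) + (-277/614)·(1) = 1173/614.

v̂ = 1.91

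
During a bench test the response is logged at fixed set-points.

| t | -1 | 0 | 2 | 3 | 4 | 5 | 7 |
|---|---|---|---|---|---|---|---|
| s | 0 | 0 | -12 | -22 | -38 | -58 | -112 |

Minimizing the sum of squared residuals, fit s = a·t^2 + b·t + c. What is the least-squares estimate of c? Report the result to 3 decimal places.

Compute the Gram sums: Σt^2·t^2 = 3380, Σt^2·t = 566, Σt^2 = 104, Σt·t = 104, Σt = 20, Σ1 = 7.
Right-hand side: Σt^2·s = -7792, Σt·s = -1316, Σs = -242.
Normal equations: [[3380, 566, 104]; [566, 104, 20]; [104, 20, 7]]·[a, b, c]ᵀ = [-7792, -1316, -242]ᵀ.
Solving the 3×3 system (Gaussian elimination) gives a = -50258/23961, b = -31012/23961, c = 330/1141.

c = 0.289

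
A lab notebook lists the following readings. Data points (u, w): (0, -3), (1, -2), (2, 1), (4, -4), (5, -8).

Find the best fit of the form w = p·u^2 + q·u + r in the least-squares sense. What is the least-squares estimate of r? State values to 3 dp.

r = -3.399

Entries of AᵀA: Σu^2·u^2 = 898, Σu^2·u = 198, Σu^2 = 46, Σu·u = 46, Σu = 12, Σ1 = 5.
For Aᵀw: Σu^2·w = -262, Σu·w = -56, Σw = -16.
AᵀA·[p, q, r]ᵀ = Aᵀw becomes [[898, 198, 46]; [198, 46, 12]; [46, 12, 5]]·[p, q, r]ᵀ = [-262, -56, -16]ᵀ.
Row-reducing yields p = -541/616, q = 2125/616, r = -1047/308.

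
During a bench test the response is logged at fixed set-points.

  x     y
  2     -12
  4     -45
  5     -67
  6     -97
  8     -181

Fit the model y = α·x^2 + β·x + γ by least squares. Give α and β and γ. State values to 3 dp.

With design matrix A, AᵀA = [[6289, 925, 145]; [925, 145, 25]; [145, 25, 5]] and Aᵀy = [-17519, -2569, -402]ᵀ.
Solving the 3×3 system (Gaussian elimination) gives α = -271/84, β = 1811/420, γ = -42/5.

α = -3.226, β = 4.312, γ = -8.400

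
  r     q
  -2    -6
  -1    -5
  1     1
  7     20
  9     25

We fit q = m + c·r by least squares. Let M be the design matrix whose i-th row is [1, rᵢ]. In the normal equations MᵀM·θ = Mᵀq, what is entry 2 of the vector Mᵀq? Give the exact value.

383

Entry 2 ↔ basis r, so (Mᵀq)_{2} = Σᵢ (r)·qᵢ = (-2)·(-6) + (-1)·(-5) + (1)·(1) + (7)·(20) + (9)·(25) = 383.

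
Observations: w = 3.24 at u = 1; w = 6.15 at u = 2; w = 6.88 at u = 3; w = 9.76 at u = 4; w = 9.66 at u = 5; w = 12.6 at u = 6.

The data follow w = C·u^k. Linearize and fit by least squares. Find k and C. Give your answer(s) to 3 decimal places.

Taking logs, ln w = k·ln u + ln C, so regress ln w on ln u.
Σln u = 6.5793, Σ(ln u)² = 9.4099, Σln w = 12.0006, Σln u·ln w = 14.7262.
Equations: 9.4099·k + 6.5793·ln C = 14.7262;  6.5793·k + 6·ln C = 12.0006.
Δ = 9.4099·6 − (6.5793)² = 13.1729; k = (14.7262·6 − 6.5793·12.0006)/13.1729 = 0.71376, ln C = (9.4099·12.0006 − 6.5793·14.7262)/13.1729 = 1.21744, so C = exp(1.21744) = 3.37853.

k = 0.714, C = 3.379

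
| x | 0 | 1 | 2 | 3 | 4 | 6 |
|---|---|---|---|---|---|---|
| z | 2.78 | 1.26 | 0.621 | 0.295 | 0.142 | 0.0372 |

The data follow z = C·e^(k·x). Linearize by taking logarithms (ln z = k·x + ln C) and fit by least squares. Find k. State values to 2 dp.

Linearized form: ln z = k·x + ln C. From the 6 transformed points,
Σx = 16.0000, Σ(x)² = 66.0000, Σln z = -5.6870, Σx·ln z = -31.9405.
Equations: 66.0000·k + 16.0000·ln C = -31.9405;  16.0000·k + 6·ln C = -5.6870.
Solving (det = 140.0000): k = -0.71893, ln C = 0.96932.

k = -0.72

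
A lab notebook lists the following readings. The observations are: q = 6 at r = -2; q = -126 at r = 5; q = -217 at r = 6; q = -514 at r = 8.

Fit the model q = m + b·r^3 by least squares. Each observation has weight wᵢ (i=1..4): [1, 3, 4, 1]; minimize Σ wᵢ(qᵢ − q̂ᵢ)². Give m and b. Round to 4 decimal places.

m = -1.0794, b = -1.0007

Entries of AᵀWA: Σwᵢ·1 = 9, Σwᵢ·r^3 = 1743, Σwᵢ·r^3·r^3 = 495707.
For AᵀWq: Σwᵢ·q = -1754, Σwᵢ·r^3·q = -497954.
Eliminating b: 495707·(row 1) − 1743·(row 2) gives 1423314·m = 495707·(-1754) − 1743·(-497954) = -1536256, so m = -768128/711657.
Then b = ((-497954) − 1743·(-768128/711657))/495707 = -237394/237219.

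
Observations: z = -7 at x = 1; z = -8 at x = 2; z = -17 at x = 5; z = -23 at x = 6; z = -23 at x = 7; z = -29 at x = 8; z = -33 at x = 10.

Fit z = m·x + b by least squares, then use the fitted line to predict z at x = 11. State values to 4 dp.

The normal system AᵀA·[m, b]ᵀ = Aᵀz is [[279, 39]; [39, 7]]·[m, b]ᵀ = [-969, -140]ᵀ.
Δ = 279·7 − 39² = 432.
m = ((-969)·7 − 39·(-140))/432 = -49/16; b = (279·(-140) − 39·(-969))/432 = -47/16.
At x = 11: ẑ = (-49/16)·(11) + (-47/16)·(1) = -293/8.

ẑ = -36.6250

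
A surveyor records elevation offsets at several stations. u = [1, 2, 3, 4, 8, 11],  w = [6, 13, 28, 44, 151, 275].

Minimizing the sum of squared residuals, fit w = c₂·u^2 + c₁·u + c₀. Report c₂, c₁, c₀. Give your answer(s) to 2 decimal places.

c₂ = 2.03, c₁ = 2.55, c₀ = 1.08

The normal equations are: 19091·c₂ + 1943·c₁ + 215·c₀ = 43953;  1943·c₂ + 215·c₁ + 29·c₀ = 4525;  215·c₂ + 29·c₁ + 6·c₀ = 517.
(Σu^2·u^2 = 19091, Σu^2·u = 1943, Σu^2 = 215, Σu·u = 215, Σu = 29, Σ1 = 6, Σu^2·w = 43953, Σu·w = 4525, Σw = 517.)
Row-reducing yields c₂ = 13403/6600, c₁ = 1529/600, c₀ = 1189/1100.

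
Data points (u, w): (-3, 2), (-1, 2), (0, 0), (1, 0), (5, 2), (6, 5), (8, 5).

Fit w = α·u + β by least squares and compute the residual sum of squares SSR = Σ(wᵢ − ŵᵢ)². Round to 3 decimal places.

SSR = 12.805

From the data, Σu·u = 136, Σu = 16, Σ1 = 7.
Moment sums: Σu·w = 72, Σw = 16.
Δ = 136·7 − 16² = 696.
α = (72·7 − 16·16)/696 = 31/87; β = (136·16 − 16·72)/696 = 128/87.
Residuals: 139/87, 77/87, -128/87, -53/29, -109/87, 121/87, 59/87; SSR = 1114/87.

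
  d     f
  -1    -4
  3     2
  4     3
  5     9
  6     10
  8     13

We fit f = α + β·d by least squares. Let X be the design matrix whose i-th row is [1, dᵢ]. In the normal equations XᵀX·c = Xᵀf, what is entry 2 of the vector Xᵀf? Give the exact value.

Entry 2 ↔ basis d, so (Xᵀf)_{2} = Σᵢ (d)·fᵢ = (-1)·(-4) + (3)·(2) + (4)·(3) + (5)·(9) + (6)·(10) + (8)·(13) = 231.

231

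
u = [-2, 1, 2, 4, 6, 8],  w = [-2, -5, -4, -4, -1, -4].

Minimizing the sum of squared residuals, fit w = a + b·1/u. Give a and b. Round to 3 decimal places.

a = -2.796, b = -2.089

From the data, Σ1 = 6, Σ1/u = 37/24, Σ1/u·1/u = 925/576.
And Σw = -20, Σ1/u·w = -23/3.
Δ = 6·(925/576) − (37/24)² = 4181/576.
a = ((-20)·(925/576) − (37/24)·(-23/3))/(4181/576) = -316/113; b = (6·(-23/3) − (37/24)·(-20))/(4181/576) = -8736/4181.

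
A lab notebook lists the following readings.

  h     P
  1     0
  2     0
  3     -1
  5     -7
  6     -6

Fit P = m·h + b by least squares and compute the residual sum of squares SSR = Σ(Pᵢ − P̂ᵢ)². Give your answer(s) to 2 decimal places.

SSR = 6.28

Entries of MᵀM: Σh·h = 75, Σh = 17, Σ1 = 5.
Moment sums: Σh·P = -74, ΣP = -14.
Eliminating b: 5·(row 1) − 17·(row 2) gives 86·m = 5·(-74) − 17·(-14) = -132, so m = -66/43.
Then b = ((-14) − 17·(-66/43))/5 = 104/43.
Residuals: -38/43, 28/43, 51/43, -75/43, 34/43; SSR = 270/43.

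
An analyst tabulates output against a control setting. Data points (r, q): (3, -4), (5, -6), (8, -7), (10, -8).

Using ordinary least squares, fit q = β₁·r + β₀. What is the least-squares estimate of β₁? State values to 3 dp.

β₁ = -0.534

Compute the Gram sums: Σr·r = 198, Σr = 26, Σ1 = 4.
Right-hand side: Σr·q = -178, Σq = -25.
Normal equations: [[198, 26]; [26, 4]]·[β₁, β₀]ᵀ = [-178, -25]ᵀ.
Δ = 198·4 − 26² = 116.
β₁ = ((-178)·4 − 26·(-25))/116 = -31/58; β₀ = (198·(-25) − 26·(-178))/116 = -161/58.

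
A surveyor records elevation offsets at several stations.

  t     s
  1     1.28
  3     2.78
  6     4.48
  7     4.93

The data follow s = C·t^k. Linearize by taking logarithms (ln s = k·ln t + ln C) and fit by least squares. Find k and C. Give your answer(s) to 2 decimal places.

k = 0.70, C = 1.28

With ln sᵢ as the transformed response and ln tᵢ as the regressor:
Sums: Σln t = 4.8363, Σ(ln t)² = 8.2039, Σln s = 4.3643, Σln t·ln s = 6.9146.
Normal system: [[8.2039, 4.8363]; [4.8363, 4]]·[k, ln C]ᵀ = [6.9146, 4.3643]ᵀ.
Slope k = (n·Σln t·ln s − Σln t·Σln s)/(n·Σ(ln t)² − (Σln t)²) = (4·6.9146 − 4.8363·4.3643)/9.4260 = 0.69506; ln C = (Σln s − k·Σln t)/n = 0.25069, so C = exp(0.25069) = 1.28492.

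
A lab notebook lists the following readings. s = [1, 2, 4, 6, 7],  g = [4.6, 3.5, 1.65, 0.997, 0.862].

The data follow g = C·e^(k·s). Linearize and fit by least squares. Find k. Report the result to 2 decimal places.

Let Y = ln g. Fitting Y = k·s + ln C by least squares:
Σs = 20.0000, Σ(s)² = 106.0000, Σln g = 3.1281, Σs·ln g = 4.9772.
Equations: 106.0000·k + 20.0000·ln C = 4.9772;  20.0000·k + 5·ln C = 3.1281.
Solving (det = 130.0000): k = -0.28982, ln C = 1.78488.

k = -0.29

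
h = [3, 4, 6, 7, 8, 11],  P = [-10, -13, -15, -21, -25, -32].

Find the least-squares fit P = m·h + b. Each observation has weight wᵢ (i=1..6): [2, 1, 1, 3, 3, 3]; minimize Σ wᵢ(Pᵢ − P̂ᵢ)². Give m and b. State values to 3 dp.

XᵀWX·[m, b]ᵀ = XᵀWP reads: 772·m + 94·b = -2299;  94·m + 13·b = -282.
Eliminating b: 13·(row 1) − 94·(row 2) gives 1200·m = 13·(-2299) − 94·(-282) = -3379, so m = -3379/1200.
Then b = ((-282) − 94·(-3379/1200))/13 = -799/600.

m = -2.816, b = -1.332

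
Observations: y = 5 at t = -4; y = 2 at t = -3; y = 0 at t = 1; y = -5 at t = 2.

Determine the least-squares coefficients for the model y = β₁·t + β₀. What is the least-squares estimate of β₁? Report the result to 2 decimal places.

With design matrix X, XᵀX = [[30, -4]; [-4, 4]] and Xᵀy = [-36, 2]ᵀ.
Eliminating β₀: 4·(row 1) − (-4)·(row 2) gives 104·β₁ = 4·(-36) − (-4)·2 = -136, so β₁ = -17/13.
Then β₀ = (2 − (-4)·(-17/13))/4 = -21/26.

β₁ = -1.31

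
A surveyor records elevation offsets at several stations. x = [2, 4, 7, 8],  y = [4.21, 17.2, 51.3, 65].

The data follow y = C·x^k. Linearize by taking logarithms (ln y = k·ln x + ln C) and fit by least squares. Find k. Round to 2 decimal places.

Taking logs, ln y = k·ln x + ln C, so regress ln y on ln x.
Over the data: Σln x = 6.1048, Σ(ln x)² = 10.5129, Σln y = 12.3945, Σln x·ln y = 21.2830.
Normal system: [[10.5129, 6.1048]; [6.1048, 4]]·[k, ln C]ᵀ = [21.2830, 12.3945]ᵀ.
Δ = 10.5129·4 − (6.1048)² = 4.7831; k = (21.2830·4 − 6.1048·12.3945)/4.7831 = 1.97917, ln C = (10.5129·12.3945 − 6.1048·21.2830)/4.7831 = 0.07801.

k = 1.98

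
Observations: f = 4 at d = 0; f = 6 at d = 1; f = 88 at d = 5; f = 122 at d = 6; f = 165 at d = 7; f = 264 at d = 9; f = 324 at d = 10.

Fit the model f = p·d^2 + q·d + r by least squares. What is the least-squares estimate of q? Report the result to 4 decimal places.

The normal system AᵀA·[p, q, r]ᵀ = Aᵀf is [[20884, 2414, 292]; [2414, 292, 38]; [292, 38, 7]]·[p, q, r]ᵀ = [68467, 7949, 973]ᵀ.
Row-reducing yields p = 69637/22946, q = 40575/22946, r = 418/149.

q = 1.7683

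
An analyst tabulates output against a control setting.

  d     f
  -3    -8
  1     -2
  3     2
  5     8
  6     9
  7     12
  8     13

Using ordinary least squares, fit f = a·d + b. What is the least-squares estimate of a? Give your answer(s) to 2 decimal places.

a = 2.01

With design matrix X, XᵀX = [[193, 27]; [27, 7]] and Xᵀf = [310, 34]ᵀ.
Eliminating b: 7·(row 1) − 27·(row 2) gives 622·a = 7·310 − 27·34 = 1252, so a = 626/311.
Then b = (34 − 27·(626/311))/7 = -904/311.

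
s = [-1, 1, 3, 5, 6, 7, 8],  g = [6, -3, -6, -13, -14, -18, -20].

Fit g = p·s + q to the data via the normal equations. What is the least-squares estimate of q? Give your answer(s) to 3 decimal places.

Entries of AᵀA: Σs·s = 185, Σs = 29, Σ1 = 7.
Moment sums: Σs·g = -462, Σg = -68.
det = 185·7 − 29² = 454.
p = ((-462)·7 − 29·(-68))/454 = -631/227; q = (185·(-68) − 29·(-462))/454 = 409/227.

q = 1.802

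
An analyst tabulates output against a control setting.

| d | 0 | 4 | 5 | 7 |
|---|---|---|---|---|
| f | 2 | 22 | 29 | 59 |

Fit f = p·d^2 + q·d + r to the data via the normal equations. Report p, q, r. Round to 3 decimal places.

p = 1.159, q = -0.055, r = 2.132

Sums needed: Σd^2·d^2 = 3282, Σd^2·d = 532, Σd^2 = 90, Σd·d = 90, Σd = 16, Σ1 = 4.
And Σd^2·f = 3968, Σd·f = 646, Σf = 112.
So XᵀX·[p, q, r]ᵀ = Xᵀf: [[3282, 532, 90]; [532, 90, 16]; [90, 16, 4]]·[p, q, r]ᵀ = [3968, 646, 112]ᵀ.
Solving the 3×3 system (Gaussian elimination) gives p = 1796/1549, q = -85/1549, r = 3302/1549.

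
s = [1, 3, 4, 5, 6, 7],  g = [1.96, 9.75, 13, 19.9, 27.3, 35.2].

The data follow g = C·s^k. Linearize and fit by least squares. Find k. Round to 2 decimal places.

k = 1.47

Linearized form: ln g = k·ln s + ln C. From the 6 transformed points,
Σln s = 7.8320, Σ(ln s)² = 12.7160, Σln g = 15.3738, Σln s·ln g = 23.7256.
Normal system: [[12.7160, 7.8320]; [7.8320, 6]]·[k, ln C]ᵀ = [23.7256, 15.3738]ᵀ.
Solving (det = 14.9557): k = 1.46738, ln C = 0.64687.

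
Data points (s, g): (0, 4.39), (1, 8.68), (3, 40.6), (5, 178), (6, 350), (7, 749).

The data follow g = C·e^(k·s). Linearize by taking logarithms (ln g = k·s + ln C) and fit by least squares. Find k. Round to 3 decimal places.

With ln gᵢ as the transformed response and sᵢ as the regressor:
Σs = 22.0000, Σ(s)² = 120.0000, Σln g = 25.0026, Σs·ln g = 120.6600.
Equations: 120.0000·k + 22.0000·ln C = 120.6600;  22.0000·k + 6·ln C = 25.0026.
Δ = 120.0000·6 − (22.0000)² = 236.0000; k = (120.6600·6 − 22.0000·25.0026)/236.0000 = 0.73688, ln C = (120.0000·25.0026 − 22.0000·120.6600)/236.0000 = 1.46521.

k = 0.737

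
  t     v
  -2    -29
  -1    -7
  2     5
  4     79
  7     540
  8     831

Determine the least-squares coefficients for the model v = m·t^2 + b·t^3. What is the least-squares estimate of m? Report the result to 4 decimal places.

Normal-equation sums: Σt^2·t^2 = 6786, Σt^2·t^3 = 50598, Σt^3·t^3 = 384018.
Moment sums: Σt^2·v = 80805, Σt^3·v = 616027.
So MᵀM·[m, b]ᵀ = Mᵀv: [[6786, 50598]; [50598, 384018]]·[m, b]ᵀ = [80805, 616027]ᵀ.
Δ = 6786·384018 − 50598² = 45788544.
m = (80805·384018 − 50598·616027)/45788544 = -1932773/635952; b = (6786·616027 − 50598·80805)/45788544 = 1274831/635952.

m = -3.0392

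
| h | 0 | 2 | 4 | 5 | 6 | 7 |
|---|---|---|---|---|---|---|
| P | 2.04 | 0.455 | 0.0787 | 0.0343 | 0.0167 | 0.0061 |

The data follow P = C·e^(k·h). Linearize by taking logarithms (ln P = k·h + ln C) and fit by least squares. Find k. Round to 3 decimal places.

k = -0.827

Let Y = ln P. Fitting Y = k·h + ln C by least squares:
XᵀX = [[130.0000, 24.0000]; [24.0000, 6]], rhs = [-88.8568, -15.1810]ᵀ  (here Σh = 24.0000, Σ(h)² = 130.0000, Σln P = -15.1810, Σh·ln P = -88.8568).
Δ = 130.0000·6 − (24.0000)² = 204.0000; k = (-88.8568·6 − 24.0000·-15.1810)/204.0000 = -0.82743, ln C = (130.0000·-15.1810 − 24.0000·-88.8568)/204.0000 = 0.77954.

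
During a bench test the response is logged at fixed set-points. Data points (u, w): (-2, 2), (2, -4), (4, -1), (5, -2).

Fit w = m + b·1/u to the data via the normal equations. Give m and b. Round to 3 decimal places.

m = -0.621, b = -5.595

Setting ∂/∂m … = 0 gives: 4·m + (9/20)·b = -5;  (9/20)·m + (241/400)·b = -73/20.
Eliminating b: (241/400)·(row 1) − (9/20)·(row 2) gives (883/400)·m = (241/400)·(-5) − (9/20)·(-73/20) = -137/100, so m = -548/883.
Then b = ((-73/20) − (9/20)·(-548/883))/(241/400) = -4940/883.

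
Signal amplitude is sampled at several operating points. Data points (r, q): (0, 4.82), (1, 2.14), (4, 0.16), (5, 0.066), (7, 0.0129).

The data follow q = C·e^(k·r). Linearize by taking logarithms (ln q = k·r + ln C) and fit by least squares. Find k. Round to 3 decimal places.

Let Y = ln q. Fitting Y = k·r + ln C by least squares:
Σr = 17.0000, Σ(r)² = 91.0000, Σln q = -6.5676, Σr·ln q = -50.6137.
Equations: 91.0000·k + 17.0000·ln C = -50.6137;  17.0000·k + 5·ln C = -6.5676.
Solving (det = 166.0000): k = -0.85192, ln C = 1.58301.

k = -0.852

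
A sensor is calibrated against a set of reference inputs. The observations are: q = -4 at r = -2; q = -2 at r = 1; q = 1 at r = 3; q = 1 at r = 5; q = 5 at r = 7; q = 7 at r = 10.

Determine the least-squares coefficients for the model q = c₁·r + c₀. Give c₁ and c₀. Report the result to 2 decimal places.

The normal system MᵀM·[c₁, c₀]ᵀ = Mᵀq is [[188, 24]; [24, 6]]·[c₁, c₀]ᵀ = [119, 8]ᵀ.
det = 188·6 − 24² = 552.
c₁ = (119·6 − 24·8)/552 = 87/92; c₀ = (188·8 − 24·119)/552 = -169/69.

c₁ = 0.95, c₀ = -2.45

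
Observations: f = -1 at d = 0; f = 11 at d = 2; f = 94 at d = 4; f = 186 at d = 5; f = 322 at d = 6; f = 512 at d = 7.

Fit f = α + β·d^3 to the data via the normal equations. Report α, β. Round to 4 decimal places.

α = -1.1660, β = 1.4960

Entries of AᵀA: Σ1 = 6, Σd^3 = 756, Σd^3·d^3 = 184090.
For Aᵀf: Σf = 1124, Σd^3·f = 274522.
So AᵀA·[α, β]ᵀ = Aᵀf: [[6, 756]; [756, 184090]]·[α, β]ᵀ = [1124, 274522]ᵀ.
det = 6·184090 − 756² = 533004.
α = (1124·184090 − 756·274522)/533004 = -155368/133251; β = (6·274522 − 756·1124)/533004 = 66449/44417.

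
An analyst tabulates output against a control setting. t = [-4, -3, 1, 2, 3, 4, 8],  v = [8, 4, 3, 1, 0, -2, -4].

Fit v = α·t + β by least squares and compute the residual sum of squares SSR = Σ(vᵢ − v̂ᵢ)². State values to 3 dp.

SSR = 7.518

AᵀA·[α, β]ᵀ = Aᵀv reads: 119·α + 11·β = -79;  11·α + 7·β = 10.
det = 119·7 − 11² = 712.
α = ((-79)·7 − 11·10)/712 = -663/712; β = (119·10 − 11·(-79))/712 = 2059/712.
Residuals: 985/712, -150/89, 185/178, -21/712, -35/356, -831/712, 397/712; SSR = 5353/712.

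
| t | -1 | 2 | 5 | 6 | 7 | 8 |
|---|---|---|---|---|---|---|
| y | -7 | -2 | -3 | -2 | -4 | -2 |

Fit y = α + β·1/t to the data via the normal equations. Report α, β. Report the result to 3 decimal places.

The normal equations are: 6·α + (113/840)·β = -20;  (113/840)·α + (955249/705600)·β = 1783/420.
(Σ1 = 6, Σ1/t = 113/840, Σ1/t·1/t = 955249/705600, Σy = -20, Σ1/t·y = 1783/420.)
Δ = 6·(955249/705600) − (113/840)² = 228749/28224.
α = ((-20)·(955249/705600) − (113/840)·(1783/420))/(228749/28224) = -19507938/5718725; β = (6·(1783/420) − (113/840)·(-20))/(228749/28224) = 3974208/1143745.

α = -3.411, β = 3.475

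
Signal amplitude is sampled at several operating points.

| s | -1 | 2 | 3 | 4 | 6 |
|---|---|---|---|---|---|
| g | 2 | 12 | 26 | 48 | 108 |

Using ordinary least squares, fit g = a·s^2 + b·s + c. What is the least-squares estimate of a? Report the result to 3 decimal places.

a = 2.994

Setting ∂/∂a … = 0 gives: 1650·a + 314·b + 66·c = 4940;  314·a + 66·b + 14·c = 940;  66·a + 14·b + 5·c = 196.
Row-reducing yields a = 1955/653, b = 107/653, c = -508/653.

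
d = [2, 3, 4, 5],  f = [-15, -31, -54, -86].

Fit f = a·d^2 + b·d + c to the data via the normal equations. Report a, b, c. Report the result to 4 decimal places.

a = -4.0000, b = 4.4000, c = -7.9000

Forming XᵀX = [[978, 224, 54]; [224, 54, 14]; [54, 14, 4]] and Xᵀf = [-3353, -769, -186]ᵀ gives XᵀX·[a, b, c]ᵀ = Xᵀf.
Solving the 3×3 system (Gaussian elimination) gives a = -4, b = 22/5, c = -79/10.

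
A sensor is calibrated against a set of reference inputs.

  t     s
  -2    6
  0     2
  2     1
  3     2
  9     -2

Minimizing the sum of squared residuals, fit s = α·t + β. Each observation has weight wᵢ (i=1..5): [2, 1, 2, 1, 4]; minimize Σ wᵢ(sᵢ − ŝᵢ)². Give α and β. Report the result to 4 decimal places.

α = -0.6348, β = 3.4759

Compute the Gram sums: Σwᵢ·t·t = 349, Σwᵢ·t = 39, Σwᵢ·1 = 10.
Moment sums: Σwᵢ·t·s = -86, Σwᵢ·s = 10.
So XᵀWX·[α, β]ᵀ = XᵀWs: [[349, 39]; [39, 10]]·[α, β]ᵀ = [-86, 10]ᵀ.
Δ = 349·10 − 39² = 1969.
α = ((-86)·10 − 39·10)/1969 = -1250/1969; β = (349·10 − 39·(-86))/1969 = 6844/1969.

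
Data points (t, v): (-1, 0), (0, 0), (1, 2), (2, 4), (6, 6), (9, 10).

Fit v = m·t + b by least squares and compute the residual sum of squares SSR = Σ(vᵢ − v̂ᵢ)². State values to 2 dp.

SSR = 2.82

Entries of XᵀX: Σt·t = 123, Σt = 17, Σ1 = 6.
Moment sums: Σt·v = 136, Σv = 22.
Eliminating b: 6·(row 1) − 17·(row 2) gives 449·m = 6·136 − 17·22 = 442, so m = 442/449.
Then b = (22 − 17·(442/449))/6 = 394/449.
Residuals: 48/449, -394/449, 62/449, 518/449, -352/449, 118/449; SSR = 1264/449.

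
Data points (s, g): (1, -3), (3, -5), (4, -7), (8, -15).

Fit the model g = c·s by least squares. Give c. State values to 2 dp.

c = -1.84

Setting ∂/∂c … = 0 gives: 90·c = -166.
(Σs·s = 90, Σs·g = -166.)
c = (-166)/90 = -1.84444.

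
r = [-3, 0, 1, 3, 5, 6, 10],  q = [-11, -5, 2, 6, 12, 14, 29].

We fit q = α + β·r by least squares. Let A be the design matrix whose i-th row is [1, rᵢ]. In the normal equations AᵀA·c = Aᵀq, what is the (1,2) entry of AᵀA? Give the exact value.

22

Row 1 ↔ basis 1, column 2 ↔ basis r, so (AᵀA)_{1,2} = Σᵢ r = (1)·(-3) + (1)·(0) + (1)·(1) + (1)·(3) + (1)·(5) + (1)·(6) + (1)·(10) = 22.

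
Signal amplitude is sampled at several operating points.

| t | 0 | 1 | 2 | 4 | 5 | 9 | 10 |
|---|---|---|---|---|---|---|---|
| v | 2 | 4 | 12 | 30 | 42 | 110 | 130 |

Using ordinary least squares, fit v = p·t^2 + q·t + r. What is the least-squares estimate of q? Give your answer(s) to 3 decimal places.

Forming MᵀM = [[17459, 1927, 227]; [1927, 227, 31]; [227, 31, 7]] and Mᵀv = [23492, 2648, 330]ᵀ gives MᵀM·[p, q, r]ᵀ = Mᵀv.
Solving the 3×3 system (Gaussian elimination) gives p = 23545/24654, q = 42089/12327, r = 8647/8218.

q = 3.414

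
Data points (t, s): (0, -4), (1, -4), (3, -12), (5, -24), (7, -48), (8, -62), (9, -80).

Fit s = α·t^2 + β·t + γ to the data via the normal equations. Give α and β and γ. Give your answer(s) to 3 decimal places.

The normal system AᵀA·[α, β, γ]ᵀ = Aᵀs is [[13765, 1737, 229]; [1737, 229, 33]; [229, 33, 7]]·[α, β, γ]ᵀ = [-13512, -1712, -234]ᵀ.
Solving the 3×3 system (Gaussian elimination) gives α = -4343/4147, β = 346/319, γ = -17755/4147.

α = -1.047, β = 1.085, γ = -4.281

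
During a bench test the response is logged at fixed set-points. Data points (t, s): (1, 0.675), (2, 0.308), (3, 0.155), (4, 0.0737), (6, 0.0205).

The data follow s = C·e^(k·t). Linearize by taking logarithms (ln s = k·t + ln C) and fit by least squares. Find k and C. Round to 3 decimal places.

k = -0.697, C = 1.278

Taking logs, ln s = k·t + ln C, so regress ln s on t.
AᵀA = [[66.0000, 16.0000]; [16.0000, 5]], rhs = [-42.0963, -9.9301]ᵀ  (here Σt = 16.0000, Σ(t)² = 66.0000, Σln s = -9.9301, Σt·ln s = -42.0963).
Slope k = (n·Σt·ln s − Σt·Σln s)/(n·Σ(t)² − (Σt)²) = (5·-42.0963 − 16.0000·-9.9301)/74.0000 = -0.69730; ln C = (Σln s − k·Σt)/n = 0.24532, so C = exp(0.24532) = 1.27804.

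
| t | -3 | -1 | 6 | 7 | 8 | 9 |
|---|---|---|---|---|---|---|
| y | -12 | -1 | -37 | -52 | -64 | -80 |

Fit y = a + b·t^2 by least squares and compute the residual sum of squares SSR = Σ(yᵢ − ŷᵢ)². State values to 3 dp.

SSR = 11.452

Normal-equation sums: Σ1 = 6, Σt^2 = 240, Σt^2·t^2 = 14436.
Right-hand side: Σy = -246, Σt^2·y = -14565.
Determinant 6·14436 − 240² = 29016.
a = ((-246)·14436 − 240·(-14565))/29016 = -773/403; b = (6·(-14565) − 240·(-246))/29016 = -1575/1612.
Residuals: -67/52, 235/124, 37/403, -3557/1612, 181/403, 1707/1612; SSR = 18461/1612.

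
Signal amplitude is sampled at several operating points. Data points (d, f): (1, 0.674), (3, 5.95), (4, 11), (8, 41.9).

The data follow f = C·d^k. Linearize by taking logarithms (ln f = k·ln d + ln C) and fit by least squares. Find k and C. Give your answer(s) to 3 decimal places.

k = 1.990, C = 0.677

With ln fᵢ as the transformed response and ln dᵢ as the regressor:
Σln d = 4.5643, Σ(ln d)² = 7.4528, Σln f = 7.5220, Σln d·ln f = 13.0508.
Equations: 7.4528·k + 4.5643·ln C = 13.0508;  4.5643·k + 4·ln C = 7.5220.
Solving (det = 8.9781): k = 1.99038, ln C = -0.39068, so C = exp(-0.39068) = 0.67659.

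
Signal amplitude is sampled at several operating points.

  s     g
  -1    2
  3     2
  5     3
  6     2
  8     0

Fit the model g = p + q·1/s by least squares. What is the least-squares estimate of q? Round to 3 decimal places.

The normal equations are: 5·p + (-7/40)·q = 9;  (-7/40)·p + (17201/14400)·q = -2/5.
(Σ1 = 5, Σ1/s = -7/40, Σ1/s·1/s = 17201/14400, Σg = 9, Σ1/s·g = -2/5.)
Determinant 5·(17201/14400) − (-7/40)² = 21391/3600.
p = (9·(17201/14400) − (-7/40)·(-2/5))/(21391/3600) = 153801/85564; q = (5·(-2/5) − (-7/40)·9)/(21391/3600) = -1530/21391.

q = -0.072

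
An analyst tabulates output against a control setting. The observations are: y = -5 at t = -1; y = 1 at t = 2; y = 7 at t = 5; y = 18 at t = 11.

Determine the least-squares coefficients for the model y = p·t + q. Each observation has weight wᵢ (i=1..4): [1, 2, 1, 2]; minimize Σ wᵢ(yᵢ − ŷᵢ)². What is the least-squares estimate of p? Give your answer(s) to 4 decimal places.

Setting ∂/∂p … = 0 gives: 276·p + 30·q = 440;  30·p + 6·q = 40.
Eliminating q: 6·(row 1) − 30·(row 2) gives 756·p = 6·440 − 30·40 = 1440, so p = 40/21.
Then q = (40 − 30·(40/21))/6 = -20/7.

p = 1.9048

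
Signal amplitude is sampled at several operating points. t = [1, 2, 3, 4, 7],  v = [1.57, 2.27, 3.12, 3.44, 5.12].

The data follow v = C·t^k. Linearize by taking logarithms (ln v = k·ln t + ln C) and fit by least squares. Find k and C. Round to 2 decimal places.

With ln vᵢ as the transformed response and ln tᵢ as the regressor:
Σln t = 5.1240, Σ(ln t)² = 7.3958, Σln v = 5.2773, Σln t·ln v = 6.7090.
Equations: 7.3958·k + 5.1240·ln C = 6.7090;  5.1240·k + 5·ln C = 5.2773.
Δ = 7.3958·5 − (5.1240)² = 10.7239; k = (6.7090·5 − 5.1240·5.2773)/10.7239 = 0.60650, ln C = (7.3958·5.2773 − 5.1240·6.7090)/10.7239 = 0.43393, so C = exp(0.43393) = 1.54330.

k = 0.61, C = 1.54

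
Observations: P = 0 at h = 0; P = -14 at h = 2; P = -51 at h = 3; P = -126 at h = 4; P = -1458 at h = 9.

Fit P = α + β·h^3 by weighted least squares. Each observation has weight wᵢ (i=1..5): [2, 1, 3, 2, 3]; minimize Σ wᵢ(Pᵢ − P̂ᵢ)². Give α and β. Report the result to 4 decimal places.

α = 1.9231, β = -2.0026

The normal system XᵀWX·[α, β]ᵀ = XᵀWP is [[11, 2404]; [2404, 1604766]]·[α, β]ᵀ = [-4793, -3209017]ᵀ.
det = 11·1604766 − 2404² = 11873210.
α = ((-4793)·1604766 − 2404·(-3209017))/11873210 = 2283343/1187321; β = (11·(-3209017) − 2404·(-4793))/11873210 = -4755363/2374642.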